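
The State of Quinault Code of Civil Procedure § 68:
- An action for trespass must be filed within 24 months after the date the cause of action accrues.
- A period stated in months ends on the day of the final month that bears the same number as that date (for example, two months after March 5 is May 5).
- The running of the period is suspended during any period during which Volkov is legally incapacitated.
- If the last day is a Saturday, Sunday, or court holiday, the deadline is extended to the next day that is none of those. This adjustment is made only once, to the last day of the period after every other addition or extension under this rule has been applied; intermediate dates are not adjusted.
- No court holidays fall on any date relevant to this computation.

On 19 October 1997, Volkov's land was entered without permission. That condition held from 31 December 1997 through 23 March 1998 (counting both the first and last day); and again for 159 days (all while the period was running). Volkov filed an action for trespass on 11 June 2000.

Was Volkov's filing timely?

24 months after 19 October 1997 is October 19, 1999.
From December 31, 1997 through March 23, 1998 inclusive is 83 days; tolling adds 83 days: October 19, 1999 + 83 days = January 10, 2000.
Tolling adds 159 days: January 10, 2000 + 159 days = June 17, 2000.
June 17, 2000 is Saturday; June 18, 2000 is Sunday. The next qualifying day is June 19, 2000.
The deadline is June 19, 2000; the filing on June 11, 2000 is on or before that date.

Yes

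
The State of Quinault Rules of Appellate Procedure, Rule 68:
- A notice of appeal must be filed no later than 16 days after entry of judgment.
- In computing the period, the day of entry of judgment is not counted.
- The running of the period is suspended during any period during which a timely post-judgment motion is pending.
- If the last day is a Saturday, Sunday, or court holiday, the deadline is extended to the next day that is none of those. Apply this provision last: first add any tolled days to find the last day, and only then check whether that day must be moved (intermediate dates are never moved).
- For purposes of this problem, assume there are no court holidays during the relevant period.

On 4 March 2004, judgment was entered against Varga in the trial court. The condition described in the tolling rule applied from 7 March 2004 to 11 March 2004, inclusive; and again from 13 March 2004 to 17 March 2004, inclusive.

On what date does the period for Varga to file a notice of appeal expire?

March 30, 2004

16 days after 4 March 2004 is March 20, 2004.
From March 7, 2004 through March 11, 2004 inclusive is 5 days; tolling adds 5 days: March 20, 2004 + 5 days = March 25, 2004.
From March 13, 2004 through March 17, 2004 inclusive is 5 days; tolling adds 5 days: March 25, 2004 + 5 days = March 30, 2004.
March 30, 2004 is a Tuesday and not a court holiday, so no extension applies.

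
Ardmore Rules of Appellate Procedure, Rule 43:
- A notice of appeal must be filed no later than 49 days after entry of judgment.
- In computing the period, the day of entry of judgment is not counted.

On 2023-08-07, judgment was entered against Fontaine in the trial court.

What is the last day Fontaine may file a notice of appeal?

September 25, 2023

49 days after 2023-08-07 is September 25, 2023.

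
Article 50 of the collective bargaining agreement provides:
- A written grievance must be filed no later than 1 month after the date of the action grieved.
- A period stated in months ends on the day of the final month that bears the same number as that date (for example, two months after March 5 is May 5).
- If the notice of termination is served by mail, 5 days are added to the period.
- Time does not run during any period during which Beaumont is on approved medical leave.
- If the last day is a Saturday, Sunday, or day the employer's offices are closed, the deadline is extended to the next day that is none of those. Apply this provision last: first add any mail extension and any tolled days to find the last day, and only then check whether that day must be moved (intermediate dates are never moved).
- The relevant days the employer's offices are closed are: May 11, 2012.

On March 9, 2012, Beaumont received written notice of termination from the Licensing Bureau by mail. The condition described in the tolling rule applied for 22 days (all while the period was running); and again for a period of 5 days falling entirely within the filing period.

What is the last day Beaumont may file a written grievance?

1 month after March 9, 2012 is April 9, 2012.
Service was by mail, adding 5 days: April 9, 2012 + 5 days = April 14, 2012.
Tolling adds 22 days: April 14, 2012 + 22 days = May 6, 2012.
Tolling adds 5 days: May 6, 2012 + 5 days = May 11, 2012.
May 11, 2012 is a listed holiday; May 12, 2012 is Saturday; May 13, 2012 is Sunday. The next qualifying day is May 14, 2012.

May 14, 2012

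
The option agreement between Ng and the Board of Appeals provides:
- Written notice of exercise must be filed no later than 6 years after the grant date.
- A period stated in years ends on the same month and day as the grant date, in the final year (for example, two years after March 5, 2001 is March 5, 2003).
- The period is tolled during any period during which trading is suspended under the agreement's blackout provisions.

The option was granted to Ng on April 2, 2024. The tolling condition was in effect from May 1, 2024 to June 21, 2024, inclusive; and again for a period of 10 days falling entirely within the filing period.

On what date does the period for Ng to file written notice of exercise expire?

June 3, 2030

6 years after April 2, 2024 is April 2, 2030.
From May 1, 2024 through June 21, 2024 inclusive is 52 days; tolling adds 52 days: April 2, 2030 + 52 days = May 24, 2030.
Tolling adds 10 days: May 24, 2030 + 10 days = June 3, 2030.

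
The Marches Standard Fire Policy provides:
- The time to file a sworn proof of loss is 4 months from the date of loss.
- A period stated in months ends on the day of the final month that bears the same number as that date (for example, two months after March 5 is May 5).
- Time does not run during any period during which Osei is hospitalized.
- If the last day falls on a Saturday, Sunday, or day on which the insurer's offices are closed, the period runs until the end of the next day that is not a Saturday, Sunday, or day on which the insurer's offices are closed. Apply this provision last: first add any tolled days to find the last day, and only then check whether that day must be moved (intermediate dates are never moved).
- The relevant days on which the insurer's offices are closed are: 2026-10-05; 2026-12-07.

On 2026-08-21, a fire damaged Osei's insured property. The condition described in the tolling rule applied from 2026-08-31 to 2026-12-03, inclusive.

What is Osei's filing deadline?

4 months after 2026-08-21 is December 21, 2026.
From August 31, 2026 through December 3, 2026 inclusive is 95 days; tolling adds 95 days: December 21, 2026 + 95 days = March 26, 2027.
March 26, 2027 is a Friday and not a day on which the insurer's offices are closed, so no extension applies.

March 26, 2027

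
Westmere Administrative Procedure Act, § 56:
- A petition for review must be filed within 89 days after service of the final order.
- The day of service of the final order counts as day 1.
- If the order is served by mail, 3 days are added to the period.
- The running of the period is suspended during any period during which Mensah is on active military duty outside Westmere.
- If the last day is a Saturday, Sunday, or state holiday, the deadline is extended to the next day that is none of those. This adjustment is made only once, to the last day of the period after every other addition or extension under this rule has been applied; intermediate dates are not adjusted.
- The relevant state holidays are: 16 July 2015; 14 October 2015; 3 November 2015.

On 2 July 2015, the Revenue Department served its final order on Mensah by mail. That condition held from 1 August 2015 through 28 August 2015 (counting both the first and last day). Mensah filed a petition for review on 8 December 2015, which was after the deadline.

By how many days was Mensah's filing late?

Counting 2 July 2015 as day 1, day 89 is September 28, 2015.
Service was by mail, adding 3 days: September 28, 2015 + 3 days = October 1, 2015.
From August 1, 2015 through August 28, 2015 inclusive is 28 days; tolling adds 28 days: October 1, 2015 + 28 days = October 29, 2015.
October 29, 2015 is a Thursday and not a state holiday, so no extension applies.
The deadline is October 29, 2015; from October 29, 2015 to December 8, 2015 is 40 days.

40 days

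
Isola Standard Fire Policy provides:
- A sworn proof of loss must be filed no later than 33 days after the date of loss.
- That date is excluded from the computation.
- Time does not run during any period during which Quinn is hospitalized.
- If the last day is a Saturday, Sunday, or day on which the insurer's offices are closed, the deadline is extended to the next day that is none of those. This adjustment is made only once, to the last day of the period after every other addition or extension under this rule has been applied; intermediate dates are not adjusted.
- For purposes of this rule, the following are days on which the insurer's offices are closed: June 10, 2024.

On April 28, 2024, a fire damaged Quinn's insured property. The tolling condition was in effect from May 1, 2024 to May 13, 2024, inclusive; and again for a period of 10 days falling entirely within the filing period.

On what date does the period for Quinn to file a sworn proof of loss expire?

33 days after April 28, 2024 is May 31, 2024.
From May 1, 2024 through May 13, 2024 inclusive is 13 days; tolling adds 13 days: May 31, 2024 + 13 days = June 13, 2024.
Tolling adds 10 days: June 13, 2024 + 10 days = June 23, 2024.
June 23, 2024 is Sunday. The next qualifying day is June 24, 2024.

June 24, 2024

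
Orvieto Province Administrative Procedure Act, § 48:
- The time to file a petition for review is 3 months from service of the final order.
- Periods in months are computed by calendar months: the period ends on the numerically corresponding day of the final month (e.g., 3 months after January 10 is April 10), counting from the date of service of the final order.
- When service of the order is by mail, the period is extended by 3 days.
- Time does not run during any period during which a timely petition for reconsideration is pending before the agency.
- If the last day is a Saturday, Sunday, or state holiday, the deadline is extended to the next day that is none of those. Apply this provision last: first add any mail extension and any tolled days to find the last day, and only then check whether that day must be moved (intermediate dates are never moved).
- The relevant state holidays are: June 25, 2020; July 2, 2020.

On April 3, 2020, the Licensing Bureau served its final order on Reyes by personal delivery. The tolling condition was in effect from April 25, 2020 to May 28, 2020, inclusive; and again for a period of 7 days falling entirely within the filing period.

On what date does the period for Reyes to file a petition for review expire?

August 13, 2020

3 months after April 3, 2020 is July 3, 2020.
Service was not by mail, so no mail extension applies.
From April 25, 2020 through May 28, 2020 inclusive is 34 days; tolling adds 34 days: July 3, 2020 + 34 days = August 6, 2020.
Tolling adds 7 days: August 6, 2020 + 7 days = August 13, 2020.
August 13, 2020 is a Thursday and not a state holiday, so no extension applies.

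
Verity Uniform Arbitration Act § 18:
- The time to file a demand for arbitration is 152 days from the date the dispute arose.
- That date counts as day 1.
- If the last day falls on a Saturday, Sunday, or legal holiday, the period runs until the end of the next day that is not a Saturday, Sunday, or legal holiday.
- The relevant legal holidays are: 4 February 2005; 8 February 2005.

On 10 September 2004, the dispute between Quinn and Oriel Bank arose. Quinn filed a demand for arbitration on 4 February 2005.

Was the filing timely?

Counting 10 September 2004 as day 1, day 152 is February 8, 2005.
February 8, 2005 is a listed holiday. The next qualifying day is February 9, 2005.
The deadline is February 9, 2005; the filing on February 4, 2005 is on or before that date.

Yes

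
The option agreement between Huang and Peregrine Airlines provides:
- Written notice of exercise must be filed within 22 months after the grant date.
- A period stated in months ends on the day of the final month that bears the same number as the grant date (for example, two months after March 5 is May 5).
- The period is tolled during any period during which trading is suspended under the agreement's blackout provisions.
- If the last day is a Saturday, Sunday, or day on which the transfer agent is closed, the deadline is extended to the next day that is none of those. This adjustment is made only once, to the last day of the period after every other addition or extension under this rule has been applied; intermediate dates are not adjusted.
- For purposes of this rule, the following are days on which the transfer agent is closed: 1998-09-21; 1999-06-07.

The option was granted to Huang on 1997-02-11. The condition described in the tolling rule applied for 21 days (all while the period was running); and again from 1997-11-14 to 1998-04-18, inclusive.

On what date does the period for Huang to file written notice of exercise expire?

June 8, 1999

22 months after 1997-02-11 is December 11, 1998.
Tolling adds 21 days: December 11, 1998 + 21 days = January 1, 1999.
From November 14, 1997 through April 18, 1998 inclusive is 156 days; tolling adds 156 days: January 1, 1999 + 156 days = June 6, 1999.
June 6, 1999 is Sunday; June 7, 1999 is a listed holiday. The next qualifying day is June 8, 1999.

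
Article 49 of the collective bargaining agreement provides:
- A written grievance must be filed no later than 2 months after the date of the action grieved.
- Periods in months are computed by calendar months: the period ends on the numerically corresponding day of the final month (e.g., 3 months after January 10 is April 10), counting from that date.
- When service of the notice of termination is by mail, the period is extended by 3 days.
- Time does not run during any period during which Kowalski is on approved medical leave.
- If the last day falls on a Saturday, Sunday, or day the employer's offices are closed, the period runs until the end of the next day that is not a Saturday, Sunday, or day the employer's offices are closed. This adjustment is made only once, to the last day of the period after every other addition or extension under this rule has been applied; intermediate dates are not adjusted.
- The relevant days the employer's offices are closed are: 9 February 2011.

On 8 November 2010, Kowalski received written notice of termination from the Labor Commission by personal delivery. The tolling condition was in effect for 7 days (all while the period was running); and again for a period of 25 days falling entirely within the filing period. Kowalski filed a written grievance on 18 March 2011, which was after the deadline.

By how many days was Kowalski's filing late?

2 months after 8 November 2010 is January 8, 2011.
Service was not by mail, so no mail extension applies.
Tolling adds 7 days: January 8, 2011 + 7 days = January 15, 2011.
Tolling adds 25 days: January 15, 2011 + 25 days = February 9, 2011.
February 9, 2011 is a listed holiday. The next qualifying day is February 10, 2011.
The deadline is February 10, 2011; from February 10, 2011 to March 18, 2011 is 36 days.

36 days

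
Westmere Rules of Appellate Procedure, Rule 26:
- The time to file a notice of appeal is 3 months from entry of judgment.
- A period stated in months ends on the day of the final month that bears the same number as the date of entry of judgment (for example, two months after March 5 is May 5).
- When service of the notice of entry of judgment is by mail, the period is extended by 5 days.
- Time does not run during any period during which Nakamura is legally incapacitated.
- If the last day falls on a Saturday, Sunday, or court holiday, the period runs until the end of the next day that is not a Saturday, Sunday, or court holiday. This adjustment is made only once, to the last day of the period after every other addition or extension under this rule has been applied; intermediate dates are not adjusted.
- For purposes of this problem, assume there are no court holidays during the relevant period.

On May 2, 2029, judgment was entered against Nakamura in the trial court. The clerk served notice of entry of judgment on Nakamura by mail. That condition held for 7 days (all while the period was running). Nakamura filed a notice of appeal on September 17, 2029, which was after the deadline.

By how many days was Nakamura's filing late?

34 days

3 months after May 2, 2029 is August 2, 2029.
Service was by mail, adding 5 days: August 2, 2029 + 5 days = August 7, 2029.
Tolling adds 7 days: August 7, 2029 + 7 days = August 14, 2029.
August 14, 2029 is a Tuesday and not a court holiday, so no extension applies.
The deadline is August 14, 2029; from August 14, 2029 to September 17, 2029 is 34 days.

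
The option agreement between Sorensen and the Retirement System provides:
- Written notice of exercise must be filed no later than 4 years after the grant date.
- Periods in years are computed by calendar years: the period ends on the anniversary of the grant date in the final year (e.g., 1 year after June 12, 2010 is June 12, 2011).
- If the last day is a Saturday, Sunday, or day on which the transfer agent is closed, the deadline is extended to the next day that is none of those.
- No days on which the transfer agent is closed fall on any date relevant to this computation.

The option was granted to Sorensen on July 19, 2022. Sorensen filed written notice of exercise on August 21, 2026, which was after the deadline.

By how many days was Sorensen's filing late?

32 days

4 years after July 19, 2022 is July 19, 2026.
July 19, 2026 is Sunday. The next qualifying day is July 20, 2026.
The deadline is July 20, 2026; from July 20, 2026 to August 21, 2026 is 32 days.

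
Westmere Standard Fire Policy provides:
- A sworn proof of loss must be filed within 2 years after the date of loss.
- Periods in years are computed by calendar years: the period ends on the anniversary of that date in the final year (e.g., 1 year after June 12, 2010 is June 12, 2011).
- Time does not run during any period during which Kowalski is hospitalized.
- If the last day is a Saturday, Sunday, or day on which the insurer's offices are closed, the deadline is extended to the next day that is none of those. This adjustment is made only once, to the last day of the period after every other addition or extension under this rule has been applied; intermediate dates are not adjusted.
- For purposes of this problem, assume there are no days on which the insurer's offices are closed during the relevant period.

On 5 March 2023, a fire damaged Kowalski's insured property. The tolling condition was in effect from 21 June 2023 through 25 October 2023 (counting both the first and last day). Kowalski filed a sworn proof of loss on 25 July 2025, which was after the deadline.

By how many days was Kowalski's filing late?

15 days

2 years after 5 March 2023 is March 5, 2025.
From June 21, 2023 through October 25, 2023 inclusive is 127 days; tolling adds 127 days: March 5, 2025 + 127 days = July 10, 2025.
July 10, 2025 is a Thursday and not a day on which the insurer's offices are closed, so no extension applies.
The deadline is July 10, 2025; from July 10, 2025 to July 25, 2025 is 15 days.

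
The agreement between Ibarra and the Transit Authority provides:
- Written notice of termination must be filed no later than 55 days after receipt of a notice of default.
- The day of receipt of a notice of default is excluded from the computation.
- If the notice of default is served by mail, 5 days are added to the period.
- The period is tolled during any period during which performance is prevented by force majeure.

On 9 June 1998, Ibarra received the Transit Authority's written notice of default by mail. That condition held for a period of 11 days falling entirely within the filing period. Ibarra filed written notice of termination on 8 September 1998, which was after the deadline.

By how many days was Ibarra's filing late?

55 days after 9 June 1998 is August 3, 1998.
Service was by mail, adding 5 days: August 3, 1998 + 5 days = August 8, 1998.
Tolling adds 11 days: August 8, 1998 + 11 days = August 19, 1998.
The deadline is August 19, 1998; from August 19, 1998 to September 8, 1998 is 20 days.

20 days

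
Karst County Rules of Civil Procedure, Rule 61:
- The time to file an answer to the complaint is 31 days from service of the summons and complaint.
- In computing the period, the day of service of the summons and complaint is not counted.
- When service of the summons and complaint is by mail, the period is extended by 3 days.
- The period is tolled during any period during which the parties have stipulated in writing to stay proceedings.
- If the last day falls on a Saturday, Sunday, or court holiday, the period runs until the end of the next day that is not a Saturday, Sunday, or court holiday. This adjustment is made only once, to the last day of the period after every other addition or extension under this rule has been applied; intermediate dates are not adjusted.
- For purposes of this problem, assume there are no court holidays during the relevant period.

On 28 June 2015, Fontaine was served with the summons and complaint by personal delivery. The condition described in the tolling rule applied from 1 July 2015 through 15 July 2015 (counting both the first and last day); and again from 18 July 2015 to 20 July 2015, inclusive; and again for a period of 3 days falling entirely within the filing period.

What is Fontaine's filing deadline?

August 19, 2015

31 days after 28 June 2015 is July 29, 2015.
Service was not by mail, so no mail extension applies.
From July 1, 2015 through July 15, 2015 inclusive is 15 days; tolling adds 15 days: July 29, 2015 + 15 days = August 13, 2015.
From July 18, 2015 through July 20, 2015 inclusive is 3 days; tolling adds 3 days: August 13, 2015 + 3 days = August 16, 2015.
Tolling adds 3 days: August 16, 2015 + 3 days = August 19, 2015.
August 19, 2015 is a Wednesday and not a court holiday, so no extension applies.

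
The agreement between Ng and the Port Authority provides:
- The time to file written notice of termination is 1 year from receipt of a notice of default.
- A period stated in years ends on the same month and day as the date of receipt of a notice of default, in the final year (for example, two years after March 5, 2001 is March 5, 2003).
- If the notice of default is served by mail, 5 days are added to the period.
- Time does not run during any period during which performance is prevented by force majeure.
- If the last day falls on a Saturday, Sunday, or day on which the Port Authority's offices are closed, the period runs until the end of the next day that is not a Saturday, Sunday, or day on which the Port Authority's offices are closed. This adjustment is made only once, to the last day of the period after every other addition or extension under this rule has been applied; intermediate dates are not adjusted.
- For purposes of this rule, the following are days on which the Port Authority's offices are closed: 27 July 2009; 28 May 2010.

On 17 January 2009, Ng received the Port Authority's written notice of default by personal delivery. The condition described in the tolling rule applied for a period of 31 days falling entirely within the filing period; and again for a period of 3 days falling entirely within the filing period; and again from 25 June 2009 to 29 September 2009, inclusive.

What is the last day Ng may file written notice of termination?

May 31, 2010

1 year after 17 January 2009 is January 17, 2010.
Service was not by mail, so no mail extension applies.
Tolling adds 31 days: January 17, 2010 + 31 days = February 17, 2010.
Tolling adds 3 days: February 17, 2010 + 3 days = February 20, 2010.
From June 25, 2009 through September 29, 2009 inclusive is 97 days; tolling adds 97 days: February 20, 2010 + 97 days = May 28, 2010.
May 28, 2010 is a listed holiday; May 29, 2010 is Saturday; May 30, 2010 is Sunday. The next qualifying day is May 31, 2010.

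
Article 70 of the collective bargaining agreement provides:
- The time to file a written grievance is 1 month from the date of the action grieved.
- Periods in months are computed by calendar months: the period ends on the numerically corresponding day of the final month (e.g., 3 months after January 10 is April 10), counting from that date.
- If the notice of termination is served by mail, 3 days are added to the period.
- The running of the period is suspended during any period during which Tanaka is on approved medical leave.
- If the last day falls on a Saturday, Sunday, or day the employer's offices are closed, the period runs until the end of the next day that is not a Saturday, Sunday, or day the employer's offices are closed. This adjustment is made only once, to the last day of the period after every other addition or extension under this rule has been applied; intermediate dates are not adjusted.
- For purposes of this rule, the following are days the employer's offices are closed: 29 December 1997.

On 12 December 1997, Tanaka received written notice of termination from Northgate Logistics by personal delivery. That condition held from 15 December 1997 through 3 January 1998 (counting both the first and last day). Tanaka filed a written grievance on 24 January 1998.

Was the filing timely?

Yes

1 month after 12 December 1997 is January 12, 1998.
Service was not by mail, so no mail extension applies.
From December 15, 1997 through January 3, 1998 inclusive is 20 days; tolling adds 20 days: January 12, 1998 + 20 days = February 1, 1998.
February 1, 1998 is Sunday. The next qualifying day is February 2, 1998.
The deadline is February 2, 1998; the filing on January 24, 1998 is on or before that date.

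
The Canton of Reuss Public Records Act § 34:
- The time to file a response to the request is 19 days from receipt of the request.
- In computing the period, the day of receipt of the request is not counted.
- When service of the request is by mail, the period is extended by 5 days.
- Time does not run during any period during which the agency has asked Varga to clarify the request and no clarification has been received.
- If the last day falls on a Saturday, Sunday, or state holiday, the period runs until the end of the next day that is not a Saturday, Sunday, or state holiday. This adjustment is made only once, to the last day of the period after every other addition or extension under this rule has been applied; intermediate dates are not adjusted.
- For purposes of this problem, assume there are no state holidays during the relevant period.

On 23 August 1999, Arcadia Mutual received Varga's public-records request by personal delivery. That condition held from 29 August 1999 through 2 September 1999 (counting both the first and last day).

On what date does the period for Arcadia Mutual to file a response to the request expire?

19 days after 23 August 1999 is September 11, 1999.
Service was not by mail, so no mail extension applies.
From August 29, 1999 through September 2, 1999 inclusive is 5 days; tolling adds 5 days: September 11, 1999 + 5 days = September 16, 1999.
September 16, 1999 is a Thursday and not a state holiday, so no extension applies.

September 16, 1999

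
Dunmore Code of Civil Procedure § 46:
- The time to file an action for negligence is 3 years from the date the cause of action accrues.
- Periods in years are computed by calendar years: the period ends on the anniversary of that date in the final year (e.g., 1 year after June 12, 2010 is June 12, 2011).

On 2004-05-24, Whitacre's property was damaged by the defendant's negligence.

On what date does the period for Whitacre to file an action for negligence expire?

3 years after 2004-05-24 is May 24, 2007.

May 24, 2007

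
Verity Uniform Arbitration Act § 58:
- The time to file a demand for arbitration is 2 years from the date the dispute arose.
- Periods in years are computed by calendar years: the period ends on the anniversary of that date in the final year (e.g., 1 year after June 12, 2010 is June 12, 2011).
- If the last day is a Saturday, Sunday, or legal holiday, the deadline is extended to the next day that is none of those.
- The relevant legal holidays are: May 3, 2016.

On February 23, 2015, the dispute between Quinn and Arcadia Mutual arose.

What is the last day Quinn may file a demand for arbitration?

February 23, 2017

2 years after February 23, 2015 is February 23, 2017.
February 23, 2017 is a Thursday and not a legal holiday, so no extension applies.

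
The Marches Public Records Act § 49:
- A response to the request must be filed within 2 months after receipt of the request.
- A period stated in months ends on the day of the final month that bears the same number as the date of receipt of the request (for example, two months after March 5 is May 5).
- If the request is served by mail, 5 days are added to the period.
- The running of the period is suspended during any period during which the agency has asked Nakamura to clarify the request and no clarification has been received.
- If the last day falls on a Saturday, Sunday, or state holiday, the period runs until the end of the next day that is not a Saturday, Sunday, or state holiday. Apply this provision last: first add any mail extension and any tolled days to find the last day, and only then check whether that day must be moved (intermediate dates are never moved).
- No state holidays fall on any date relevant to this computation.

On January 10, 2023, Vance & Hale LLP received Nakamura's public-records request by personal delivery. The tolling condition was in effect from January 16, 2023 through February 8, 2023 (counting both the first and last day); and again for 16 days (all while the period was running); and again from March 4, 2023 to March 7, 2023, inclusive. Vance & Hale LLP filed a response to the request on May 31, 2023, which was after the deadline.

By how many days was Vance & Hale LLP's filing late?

2 months after January 10, 2023 is March 10, 2023.
Service was not by mail, so no mail extension applies.
From January 16, 2023 through February 8, 2023 inclusive is 24 days; tolling adds 24 days: March 10, 2023 + 24 days = April 3, 2023.
Tolling adds 16 days: April 3, 2023 + 16 days = April 19, 2023.
From March 4, 2023 through March 7, 2023 inclusive is 4 days; tolling adds 4 days: April 19, 2023 + 4 days = April 23, 2023.
April 23, 2023 is Sunday. The next qualifying day is April 24, 2023.
The deadline is April 24, 2023; from April 24, 2023 to May 31, 2023 is 37 days.

37 days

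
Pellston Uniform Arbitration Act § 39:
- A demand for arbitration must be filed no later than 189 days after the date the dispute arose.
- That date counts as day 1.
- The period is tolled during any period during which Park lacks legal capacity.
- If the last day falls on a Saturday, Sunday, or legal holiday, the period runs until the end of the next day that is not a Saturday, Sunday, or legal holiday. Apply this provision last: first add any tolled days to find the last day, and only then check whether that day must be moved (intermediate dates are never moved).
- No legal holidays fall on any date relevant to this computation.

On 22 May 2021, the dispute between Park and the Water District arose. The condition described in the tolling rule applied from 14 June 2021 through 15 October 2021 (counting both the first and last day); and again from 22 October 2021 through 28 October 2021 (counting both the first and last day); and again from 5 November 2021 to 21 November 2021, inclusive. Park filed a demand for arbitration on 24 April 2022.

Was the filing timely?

Counting 22 May 2021 as day 1, day 189 is November 26, 2021.
From June 14, 2021 through October 15, 2021 inclusive is 124 days; tolling adds 124 days: November 26, 2021 + 124 days = March 30, 2022.
From October 22, 2021 through October 28, 2021 inclusive is 7 days; tolling adds 7 days: March 30, 2022 + 7 days = April 6, 2022.
From November 5, 2021 through November 21, 2021 inclusive is 17 days; tolling adds 17 days: April 6, 2022 + 17 days = April 23, 2022.
April 23, 2022 is Saturday; April 24, 2022 is Sunday. The next qualifying day is April 25, 2022.
The deadline is April 25, 2022; the filing on April 24, 2022 is on or before that date.

Yes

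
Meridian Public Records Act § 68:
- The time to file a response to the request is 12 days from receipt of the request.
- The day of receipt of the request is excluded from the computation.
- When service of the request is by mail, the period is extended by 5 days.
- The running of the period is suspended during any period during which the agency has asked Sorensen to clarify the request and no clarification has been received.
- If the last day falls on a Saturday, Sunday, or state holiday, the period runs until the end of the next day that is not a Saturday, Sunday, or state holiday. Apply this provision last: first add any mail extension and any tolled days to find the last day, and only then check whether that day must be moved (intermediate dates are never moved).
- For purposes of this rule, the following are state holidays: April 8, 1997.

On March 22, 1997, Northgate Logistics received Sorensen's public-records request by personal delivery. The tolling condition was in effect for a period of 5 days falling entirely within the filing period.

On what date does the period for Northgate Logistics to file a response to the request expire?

12 days after March 22, 1997 is April 3, 1997.
Service was not by mail, so no mail extension applies.
Tolling adds 5 days: April 3, 1997 + 5 days = April 8, 1997.
April 8, 1997 is a listed holiday. The next qualifying day is April 9, 1997.

April 9, 1997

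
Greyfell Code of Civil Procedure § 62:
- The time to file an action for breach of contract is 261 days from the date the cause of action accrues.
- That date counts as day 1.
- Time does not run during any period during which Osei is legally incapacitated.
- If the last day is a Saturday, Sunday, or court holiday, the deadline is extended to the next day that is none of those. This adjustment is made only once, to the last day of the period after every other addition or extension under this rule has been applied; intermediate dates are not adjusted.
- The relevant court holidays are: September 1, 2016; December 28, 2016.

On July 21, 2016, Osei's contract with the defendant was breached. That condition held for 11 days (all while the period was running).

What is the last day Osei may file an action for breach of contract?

April 18, 2017

Counting July 21, 2016 as day 1, day 261 is April 7, 2017.
Tolling adds 11 days: April 7, 2017 + 11 days = April 18, 2017.
April 18, 2017 is a Tuesday and not a court holiday, so no extension applies.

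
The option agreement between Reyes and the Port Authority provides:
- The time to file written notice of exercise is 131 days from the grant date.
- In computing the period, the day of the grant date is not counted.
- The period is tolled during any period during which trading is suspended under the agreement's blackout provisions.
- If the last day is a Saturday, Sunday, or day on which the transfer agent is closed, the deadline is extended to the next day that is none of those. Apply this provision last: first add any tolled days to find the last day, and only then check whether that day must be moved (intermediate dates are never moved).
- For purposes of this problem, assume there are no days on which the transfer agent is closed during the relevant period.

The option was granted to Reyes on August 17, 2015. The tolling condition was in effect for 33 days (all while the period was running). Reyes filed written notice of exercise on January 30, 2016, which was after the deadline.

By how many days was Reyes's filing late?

131 days after August 17, 2015 is December 26, 2015.
Tolling adds 33 days: December 26, 2015 + 33 days = January 28, 2016.
January 28, 2016 is a Thursday and not a day on which the transfer agent is closed, so no extension applies.
The deadline is January 28, 2016; from January 28, 2016 to January 30, 2016 is 2 days.

2 days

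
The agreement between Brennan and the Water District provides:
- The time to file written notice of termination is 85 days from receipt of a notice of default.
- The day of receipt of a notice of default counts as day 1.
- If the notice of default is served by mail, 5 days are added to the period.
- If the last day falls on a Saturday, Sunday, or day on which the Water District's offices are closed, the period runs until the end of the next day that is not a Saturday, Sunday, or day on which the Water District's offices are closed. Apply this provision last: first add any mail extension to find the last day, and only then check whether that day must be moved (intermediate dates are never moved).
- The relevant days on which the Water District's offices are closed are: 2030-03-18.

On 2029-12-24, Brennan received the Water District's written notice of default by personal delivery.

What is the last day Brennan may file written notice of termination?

March 19, 2030

Counting 2029-12-24 as day 1, day 85 is March 18, 2030.
Service was not by mail, so no mail extension applies.
March 18, 2030 is a listed holiday. The next qualifying day is March 19, 2030.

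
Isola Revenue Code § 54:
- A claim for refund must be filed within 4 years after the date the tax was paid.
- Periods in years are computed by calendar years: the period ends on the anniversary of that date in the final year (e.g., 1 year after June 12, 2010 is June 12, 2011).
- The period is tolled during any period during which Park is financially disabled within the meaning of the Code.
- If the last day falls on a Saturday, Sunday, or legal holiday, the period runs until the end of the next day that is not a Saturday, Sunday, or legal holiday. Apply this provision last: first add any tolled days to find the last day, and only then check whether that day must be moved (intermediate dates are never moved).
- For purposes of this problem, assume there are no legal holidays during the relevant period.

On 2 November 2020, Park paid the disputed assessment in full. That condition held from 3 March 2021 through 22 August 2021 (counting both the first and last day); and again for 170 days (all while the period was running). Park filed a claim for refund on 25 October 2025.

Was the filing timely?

4 years after 2 November 2020 is November 2, 2024.
From March 3, 2021 through August 22, 2021 inclusive is 173 days; tolling adds 173 days: November 2, 2024 + 173 days = April 24, 2025.
Tolling adds 170 days: April 24, 2025 + 170 days = October 11, 2025.
October 11, 2025 is Saturday; October 12, 2025 is Sunday. The next qualifying day is October 13, 2025.
The deadline is October 13, 2025; the filing on October 25, 2025 is after that date.

No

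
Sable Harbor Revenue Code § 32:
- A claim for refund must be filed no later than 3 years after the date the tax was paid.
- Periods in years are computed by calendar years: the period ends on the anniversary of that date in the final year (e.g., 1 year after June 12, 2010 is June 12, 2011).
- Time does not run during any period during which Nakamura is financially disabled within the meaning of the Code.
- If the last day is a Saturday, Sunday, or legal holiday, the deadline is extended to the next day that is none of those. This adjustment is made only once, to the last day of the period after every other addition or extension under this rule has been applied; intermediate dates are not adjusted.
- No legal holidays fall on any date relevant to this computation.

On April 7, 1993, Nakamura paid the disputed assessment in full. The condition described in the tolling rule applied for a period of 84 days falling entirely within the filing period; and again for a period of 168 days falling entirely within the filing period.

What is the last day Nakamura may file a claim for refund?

December 16, 1996

3 years after April 7, 1993 is April 7, 1996.
Tolling adds 84 days: April 7, 1996 + 84 days = June 30, 1996.
Tolling adds 168 days: June 30, 1996 + 168 days = December 15, 1996.
December 15, 1996 is Sunday. The next qualifying day is December 16, 1996.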